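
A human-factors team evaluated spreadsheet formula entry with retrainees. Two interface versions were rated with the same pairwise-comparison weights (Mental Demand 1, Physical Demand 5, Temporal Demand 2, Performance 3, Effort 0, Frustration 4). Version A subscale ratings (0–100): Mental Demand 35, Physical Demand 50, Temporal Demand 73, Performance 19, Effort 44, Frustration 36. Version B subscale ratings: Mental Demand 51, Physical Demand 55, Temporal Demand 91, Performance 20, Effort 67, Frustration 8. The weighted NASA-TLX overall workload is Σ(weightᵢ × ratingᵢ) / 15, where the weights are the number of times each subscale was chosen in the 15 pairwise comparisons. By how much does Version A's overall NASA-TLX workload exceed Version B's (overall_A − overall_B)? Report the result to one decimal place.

2.1

Version A weighted sum = 1·35 + 5·50 + 2·73 + 3·19 + 0·44 + 4·36 = 35 + 250 + 146 + 57 + 0 + 144 = 632; overall_A = 632/15 = 42.1333.
Version B weighted sum = 1·51 + 5·55 + 2·91 + 3·20 + 0·67 + 4·8 = 51 + 275 + 182 + 60 + 0 + 32 = 600; overall_B = 600/15 = 40.0000.
Difference = 42.1333 − 40.0000 = 2.1333 ≈ 2.1.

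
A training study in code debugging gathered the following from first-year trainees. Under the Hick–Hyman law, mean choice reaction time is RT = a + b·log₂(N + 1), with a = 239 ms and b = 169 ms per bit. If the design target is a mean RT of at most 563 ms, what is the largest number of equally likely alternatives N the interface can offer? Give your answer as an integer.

Set 239 + 169·log₂(N + 1) ≤ 563.
log₂(N + 1) ≤ (563 − 239) / 169 = 1.9172.
N + 1 ≤ 2^1.9172 = 3.7769.
N ≤ 2.7769, so the largest integer N is 2.

2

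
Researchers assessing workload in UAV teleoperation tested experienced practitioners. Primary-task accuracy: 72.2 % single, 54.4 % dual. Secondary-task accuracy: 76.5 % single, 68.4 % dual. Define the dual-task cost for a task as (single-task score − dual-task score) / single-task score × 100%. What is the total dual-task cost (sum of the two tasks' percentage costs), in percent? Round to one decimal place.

35.2

Primary cost = (72.2 − 54.4) / 72.2 × 100% = 24.6537%.
Secondary cost = (76.5 − 68.4) / 76.5 × 100% = 10.5882%.
Total = 24.6537% + 10.5882% = 35.2419% ≈ 35.2%.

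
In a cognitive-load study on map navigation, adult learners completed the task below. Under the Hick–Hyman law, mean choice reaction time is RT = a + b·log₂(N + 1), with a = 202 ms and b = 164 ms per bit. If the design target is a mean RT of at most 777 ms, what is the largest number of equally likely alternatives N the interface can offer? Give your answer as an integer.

Set 202 + 164·log₂(N + 1) ≤ 777.
log₂(N + 1) ≤ (777 − 202) / 164 = 3.5061.
N + 1 ≤ 2^3.5061 = 11.3616.
N ≤ 10.3616, so the largest integer N is 10.

10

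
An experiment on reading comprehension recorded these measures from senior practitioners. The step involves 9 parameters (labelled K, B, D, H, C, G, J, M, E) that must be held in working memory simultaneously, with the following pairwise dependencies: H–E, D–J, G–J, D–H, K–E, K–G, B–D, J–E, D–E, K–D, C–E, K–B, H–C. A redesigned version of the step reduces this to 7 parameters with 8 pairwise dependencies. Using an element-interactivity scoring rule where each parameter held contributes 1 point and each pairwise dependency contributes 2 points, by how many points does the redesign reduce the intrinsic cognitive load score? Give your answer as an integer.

12

Original: 9 × 1 + 13 × 2 = 9 + 26 = 35.
Redesigned: 7 × 1 + 8 × 2 = 7 + 16 = 23.
Reduction = 35 − 23 = 12.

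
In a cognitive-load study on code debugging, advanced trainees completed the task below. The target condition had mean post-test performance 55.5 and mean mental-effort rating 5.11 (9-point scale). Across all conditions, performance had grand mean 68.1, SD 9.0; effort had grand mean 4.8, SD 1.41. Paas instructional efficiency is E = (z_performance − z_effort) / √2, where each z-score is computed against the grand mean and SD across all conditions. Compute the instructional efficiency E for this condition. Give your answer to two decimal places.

-1.15

z_performance = (55.5 − 68.1) / 9.0 = -12.6000 / 9.0 = -1.4000.
z_effort = (5.11 − 4.8) / 1.41 = 0.3100 / 1.41 = 0.2199.
z_P − z_E = -1.4000 − 0.2199 = -1.6199.
E = -1.6199 / √2 = -1.6199 / 1.41421 = -1.1454 ≈ -1.15.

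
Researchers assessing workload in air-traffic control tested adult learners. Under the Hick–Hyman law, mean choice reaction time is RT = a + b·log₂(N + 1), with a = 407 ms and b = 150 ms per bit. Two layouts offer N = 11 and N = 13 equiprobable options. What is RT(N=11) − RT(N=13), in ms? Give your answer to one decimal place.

-33.4

RT(11) = 407 + 150·log₂(12) = 407 + 150·3.5850 = 944.7500 ms.
RT(13) = 407 + 150·log₂(14) = 407 + 150·3.8074 = 978.1100 ms.
Difference = 944.7500 − 978.1100 = -33.3600 ≈ -33.4 ms.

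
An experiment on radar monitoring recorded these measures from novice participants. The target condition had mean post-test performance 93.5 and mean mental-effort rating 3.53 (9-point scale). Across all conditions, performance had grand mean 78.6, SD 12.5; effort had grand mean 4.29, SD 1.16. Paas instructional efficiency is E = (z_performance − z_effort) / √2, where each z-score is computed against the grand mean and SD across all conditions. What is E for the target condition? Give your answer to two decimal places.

1.31

z_performance = (93.5 − 78.6) / 12.5 = 14.9000 / 12.5 = 1.1920.
z_effort = (3.53 − 4.29) / 1.16 = -0.7600 / 1.16 = -0.6552.
z_P − z_E = 1.1920 − (-0.6552) = 1.8472.
E = 1.8472 / √2 = 1.8472 / 1.41421 = 1.3062 ≈ 1.31.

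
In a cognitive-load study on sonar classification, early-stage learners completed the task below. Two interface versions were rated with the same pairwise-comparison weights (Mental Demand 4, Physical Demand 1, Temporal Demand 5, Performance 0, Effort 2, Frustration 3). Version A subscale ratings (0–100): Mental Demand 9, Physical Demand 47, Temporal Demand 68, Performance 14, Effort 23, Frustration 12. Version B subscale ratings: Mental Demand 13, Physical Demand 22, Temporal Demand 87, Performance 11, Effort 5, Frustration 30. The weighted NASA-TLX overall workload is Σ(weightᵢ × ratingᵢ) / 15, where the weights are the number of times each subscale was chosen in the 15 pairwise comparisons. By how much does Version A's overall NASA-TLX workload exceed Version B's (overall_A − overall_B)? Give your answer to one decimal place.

Version A weighted sum = 4·9 + 1·47 + 5·68 + 0·14 + 2·23 + 3·12 = 36 + 47 + 340 + 0 + 46 + 36 = 505; overall_A = 505/15 = 33.6667.
Version B weighted sum = 4·13 + 1·22 + 5·87 + 0·11 + 2·5 + 3·30 = 52 + 22 + 435 + 0 + 10 + 90 = 609; overall_B = 609/15 = 40.6000.
Difference = 33.6667 − 40.6000 = -6.9333 ≈ -6.9.

-6.9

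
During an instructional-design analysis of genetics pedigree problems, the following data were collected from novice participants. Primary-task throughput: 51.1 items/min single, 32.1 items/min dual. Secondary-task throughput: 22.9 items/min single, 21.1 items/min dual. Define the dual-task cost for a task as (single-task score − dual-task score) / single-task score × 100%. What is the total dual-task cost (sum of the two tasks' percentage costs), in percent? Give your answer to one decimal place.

Primary cost = (51.1 − 32.1) / 51.1 × 100% = 37.1820%.
Secondary cost = (22.9 − 21.1) / 22.9 × 100% = 7.8603%.
Total = 37.1820% + 7.8603% = 45.0423% ≈ 45.0%.

45.0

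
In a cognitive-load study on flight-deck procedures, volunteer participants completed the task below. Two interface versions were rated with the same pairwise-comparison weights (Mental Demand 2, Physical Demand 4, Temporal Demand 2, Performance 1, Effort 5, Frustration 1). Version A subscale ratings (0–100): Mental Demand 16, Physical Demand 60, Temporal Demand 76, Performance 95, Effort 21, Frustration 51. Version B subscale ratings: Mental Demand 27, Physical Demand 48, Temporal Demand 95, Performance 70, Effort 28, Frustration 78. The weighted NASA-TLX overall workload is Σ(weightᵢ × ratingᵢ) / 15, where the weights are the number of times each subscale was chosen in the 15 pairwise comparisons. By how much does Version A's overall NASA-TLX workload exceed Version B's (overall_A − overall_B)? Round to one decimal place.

-3.3

Version A weighted sum = 2·16 + 4·60 + 2·76 + 1·95 + 5·21 + 1·51 = 32 + 240 + 152 + 95 + 105 + 51 = 675; overall_A = 675/15 = 45.0000.
Version B weighted sum = 2·27 + 4·48 + 2·95 + 1·70 + 5·28 + 1·78 = 54 + 192 + 190 + 70 + 140 + 78 = 724; overall_B = 724/15 = 48.2667.
Difference = 45.0000 − 48.2667 = -3.2667 ≈ -3.3.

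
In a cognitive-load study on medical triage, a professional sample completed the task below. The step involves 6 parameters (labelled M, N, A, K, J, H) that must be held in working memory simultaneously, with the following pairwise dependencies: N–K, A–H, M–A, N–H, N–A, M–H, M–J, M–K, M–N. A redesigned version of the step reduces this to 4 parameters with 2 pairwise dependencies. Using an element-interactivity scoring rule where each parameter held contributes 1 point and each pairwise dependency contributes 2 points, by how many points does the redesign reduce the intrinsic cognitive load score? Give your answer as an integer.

Original: 6 × 1 + 9 × 2 = 6 + 18 = 24.
Redesigned: 4 × 1 + 2 × 2 = 4 + 4 = 8.
Reduction = 24 − 8 = 16.

16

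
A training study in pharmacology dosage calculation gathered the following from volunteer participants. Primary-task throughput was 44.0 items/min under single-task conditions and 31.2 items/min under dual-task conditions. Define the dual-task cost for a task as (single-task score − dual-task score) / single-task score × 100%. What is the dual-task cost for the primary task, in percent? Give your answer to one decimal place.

29.1

Cost = (44.0 − 31.2) / 44.0 × 100%
     = 12.8000 / 44.0 × 100% = 29.0909%.
≈ 29.1%.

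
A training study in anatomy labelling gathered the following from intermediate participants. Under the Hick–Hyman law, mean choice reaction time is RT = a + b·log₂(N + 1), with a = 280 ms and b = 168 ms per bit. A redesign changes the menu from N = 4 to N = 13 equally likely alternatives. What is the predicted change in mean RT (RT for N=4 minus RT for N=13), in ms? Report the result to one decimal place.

RT(4) = 280 + 168·log₂(5) = 280 + 168·2.3219 = 670.0792 ms.
RT(13) = 280 + 168·log₂(14) = 280 + 168·3.8074 = 919.6432 ms.
Difference = 670.0792 − 919.6432 = -249.5640 ≈ -249.6 ms.

-249.6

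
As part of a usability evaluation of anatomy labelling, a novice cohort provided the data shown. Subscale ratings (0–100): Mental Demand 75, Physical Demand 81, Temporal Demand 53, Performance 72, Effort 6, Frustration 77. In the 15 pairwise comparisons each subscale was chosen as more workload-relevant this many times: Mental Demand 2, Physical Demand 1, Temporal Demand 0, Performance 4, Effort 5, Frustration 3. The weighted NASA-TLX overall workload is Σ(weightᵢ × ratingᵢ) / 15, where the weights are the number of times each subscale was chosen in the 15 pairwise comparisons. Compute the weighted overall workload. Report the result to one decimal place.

The tallies are the weights (they sum to 15).
Weighted sum = 2·75 + 1·81 + 0·53 + 4·72 + 5·6 + 3·77
            = 150 + 81 + 0 + 288 + 30 + 231 = 780.
Overall workload = 780 / 15 = 52.0000 ≈ 52.0.

52.0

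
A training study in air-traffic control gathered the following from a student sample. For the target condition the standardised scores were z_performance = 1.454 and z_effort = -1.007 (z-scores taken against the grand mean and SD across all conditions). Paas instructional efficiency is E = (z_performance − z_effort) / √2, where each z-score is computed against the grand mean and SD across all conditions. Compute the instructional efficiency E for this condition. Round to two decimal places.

1.74

z_P − z_E = 1.454 − (-1.007) = 2.4610.
E = 2.4610 / √2 = 2.4610 / 1.41421 = 1.7402 ≈ 1.74.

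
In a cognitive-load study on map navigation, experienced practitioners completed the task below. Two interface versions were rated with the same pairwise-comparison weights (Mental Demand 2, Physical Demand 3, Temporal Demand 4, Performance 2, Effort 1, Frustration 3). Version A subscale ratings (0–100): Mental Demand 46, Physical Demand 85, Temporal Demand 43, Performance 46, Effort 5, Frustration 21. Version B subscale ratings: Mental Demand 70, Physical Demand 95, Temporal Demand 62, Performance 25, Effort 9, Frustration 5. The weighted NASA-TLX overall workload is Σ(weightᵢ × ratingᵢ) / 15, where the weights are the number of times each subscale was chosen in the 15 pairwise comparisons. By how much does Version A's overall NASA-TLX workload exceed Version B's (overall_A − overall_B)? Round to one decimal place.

-4.5

Version A weighted sum = 2·46 + 3·85 + 4·43 + 2·46 + 1·5 + 3·21 = 92 + 255 + 172 + 92 + 5 + 63 = 679; overall_A = 679/15 = 45.2667.
Version B weighted sum = 2·70 + 3·95 + 4·62 + 2·25 + 1·9 + 3·5 = 140 + 285 + 248 + 50 + 9 + 15 = 747; overall_B = 747/15 = 49.8000.
Difference = 45.2667 − 49.8000 = -4.5333 ≈ -4.5.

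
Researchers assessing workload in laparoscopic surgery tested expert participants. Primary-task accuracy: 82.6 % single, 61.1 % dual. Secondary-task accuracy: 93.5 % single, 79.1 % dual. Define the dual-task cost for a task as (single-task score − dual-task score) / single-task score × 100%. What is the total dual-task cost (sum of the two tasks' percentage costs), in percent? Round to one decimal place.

41.4

Primary cost = (82.6 − 61.1) / 82.6 × 100% = 26.0291%.
Secondary cost = (93.5 − 79.1) / 93.5 × 100% = 15.4011%.
Total = 26.0291% + 15.4011% = 41.4302% ≈ 41.4%.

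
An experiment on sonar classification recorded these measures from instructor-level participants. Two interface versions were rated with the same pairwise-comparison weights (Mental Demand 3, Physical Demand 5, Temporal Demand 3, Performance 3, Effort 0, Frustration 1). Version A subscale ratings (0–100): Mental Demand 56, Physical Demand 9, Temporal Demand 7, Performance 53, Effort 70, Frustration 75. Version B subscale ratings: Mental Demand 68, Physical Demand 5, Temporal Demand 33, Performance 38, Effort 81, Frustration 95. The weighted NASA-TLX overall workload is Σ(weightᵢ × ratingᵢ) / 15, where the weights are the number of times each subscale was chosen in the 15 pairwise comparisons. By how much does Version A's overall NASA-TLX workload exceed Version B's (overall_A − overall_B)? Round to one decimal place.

-4.6

Version A weighted sum = 3·56 + 5·9 + 3·7 + 3·53 + 0·70 + 1·75 = 168 + 45 + 21 + 159 + 0 + 75 = 468; overall_A = 468/15 = 31.2000.
Version B weighted sum = 3·68 + 5·5 + 3·33 + 3·38 + 0·81 + 1·95 = 204 + 25 + 99 + 114 + 0 + 95 = 537; overall_B = 537/15 = 35.8000.
Difference = 31.2000 − 35.8000 = -4.6000 ≈ -4.6.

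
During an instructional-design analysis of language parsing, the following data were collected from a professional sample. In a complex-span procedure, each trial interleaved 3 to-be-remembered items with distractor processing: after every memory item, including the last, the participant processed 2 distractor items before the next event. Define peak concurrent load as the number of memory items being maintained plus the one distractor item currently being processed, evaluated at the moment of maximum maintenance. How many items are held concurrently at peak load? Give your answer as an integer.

Maintenance is greatest during the distractor(s) after memory item 3: all 3 memory items are being held.
One distractor item is concurrently being processed.
Peak concurrent load = 3 + 1 = 4 items.

4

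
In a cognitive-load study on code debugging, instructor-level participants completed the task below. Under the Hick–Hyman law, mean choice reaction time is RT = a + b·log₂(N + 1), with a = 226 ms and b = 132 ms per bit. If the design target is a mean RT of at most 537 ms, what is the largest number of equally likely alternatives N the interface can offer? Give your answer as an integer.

Set 226 + 132·log₂(N + 1) ≤ 537.
log₂(N + 1) ≤ (537 − 226) / 132 = 2.3561.
N + 1 ≤ 2^2.3561 = 5.1198.
N ≤ 4.1198, so the largest integer N is 4.

4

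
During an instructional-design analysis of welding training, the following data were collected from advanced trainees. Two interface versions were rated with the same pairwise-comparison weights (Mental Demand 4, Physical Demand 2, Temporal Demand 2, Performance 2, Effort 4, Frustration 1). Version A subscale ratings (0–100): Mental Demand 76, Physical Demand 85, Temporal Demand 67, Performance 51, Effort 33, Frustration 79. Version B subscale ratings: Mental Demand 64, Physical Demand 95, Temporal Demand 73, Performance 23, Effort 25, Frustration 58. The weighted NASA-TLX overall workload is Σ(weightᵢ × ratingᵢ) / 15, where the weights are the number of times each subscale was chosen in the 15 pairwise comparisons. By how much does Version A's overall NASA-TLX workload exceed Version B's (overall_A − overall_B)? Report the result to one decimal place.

Version A weighted sum = 4·76 + 2·85 + 2·67 + 2·51 + 4·33 + 1·79 = 304 + 170 + 134 + 102 + 132 + 79 = 921; overall_A = 921/15 = 61.4000.
Version B weighted sum = 4·64 + 2·95 + 2·73 + 2·23 + 4·25 + 1·58 = 256 + 190 + 146 + 46 + 100 + 58 = 796; overall_B = 796/15 = 53.0667.
Difference = 61.4000 − 53.0667 = 8.3333 ≈ 8.3.

8.3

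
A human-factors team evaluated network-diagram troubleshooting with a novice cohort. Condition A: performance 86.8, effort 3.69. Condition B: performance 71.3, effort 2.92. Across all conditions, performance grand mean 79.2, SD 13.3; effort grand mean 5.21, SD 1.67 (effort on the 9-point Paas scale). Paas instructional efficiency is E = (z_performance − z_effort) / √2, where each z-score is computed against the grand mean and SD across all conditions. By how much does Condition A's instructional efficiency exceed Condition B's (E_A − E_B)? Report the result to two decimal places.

Condition A: z_P = (86.8 − 79.2)/13.3 = 0.5714; z_E = (3.69 − 5.21)/1.67 = -0.9102; E_A = (0.5714 − (-0.9102))/√2 = 1.0476.
Condition B: z_P = (71.3 − 79.2)/13.3 = -0.5940; z_E = (2.92 − 5.21)/1.67 = -1.3713; E_B = (-0.5940 − (-1.3713))/√2 = 0.5496.
E_A − E_B = 1.0476 − 0.5496 = 0.4980 ≈ 0.50.

0.50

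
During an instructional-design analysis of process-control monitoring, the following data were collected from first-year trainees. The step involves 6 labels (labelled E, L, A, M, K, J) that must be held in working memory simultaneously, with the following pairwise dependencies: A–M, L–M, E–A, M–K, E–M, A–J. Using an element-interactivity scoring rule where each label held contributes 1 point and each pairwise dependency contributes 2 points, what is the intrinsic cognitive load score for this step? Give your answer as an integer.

Count of labels held simultaneously: 6.
Count of pairwise dependencies listed: 6.
Element contribution: 6 × 1 = 6.
Interaction contribution: 6 × 2 = 12.
Intrinsic load = 6 + 12 = 18.

18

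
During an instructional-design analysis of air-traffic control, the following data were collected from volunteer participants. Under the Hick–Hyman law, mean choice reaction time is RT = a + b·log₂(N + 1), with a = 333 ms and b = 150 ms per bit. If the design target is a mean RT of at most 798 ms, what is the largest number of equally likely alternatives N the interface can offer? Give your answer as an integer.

Set 333 + 150·log₂(N + 1) ≤ 798.
log₂(N + 1) ≤ (798 − 333) / 150 = 3.1000.
N + 1 ≤ 2^3.1000 = 8.5742.
N ≤ 7.5742, so the largest integer N is 7.

7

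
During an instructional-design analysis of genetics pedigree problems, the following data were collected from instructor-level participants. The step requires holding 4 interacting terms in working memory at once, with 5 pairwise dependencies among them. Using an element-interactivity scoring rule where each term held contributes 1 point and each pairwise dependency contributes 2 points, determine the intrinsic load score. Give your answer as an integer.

14

Element contribution: 4 × 1 = 4.
Interaction contribution: 5 × 2 = 10.
Intrinsic load = 4 + 10 = 14.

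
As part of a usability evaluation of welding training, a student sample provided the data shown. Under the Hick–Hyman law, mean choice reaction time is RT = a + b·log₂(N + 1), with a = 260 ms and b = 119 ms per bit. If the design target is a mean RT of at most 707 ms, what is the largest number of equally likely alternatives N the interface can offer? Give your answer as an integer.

12

Set 260 + 119·log₂(N + 1) ≤ 707.
log₂(N + 1) ≤ (707 − 260) / 119 = 3.7563.
N + 1 ≤ 2^3.7563 = 13.5132.
N ≤ 12.5132, so the largest integer N is 12.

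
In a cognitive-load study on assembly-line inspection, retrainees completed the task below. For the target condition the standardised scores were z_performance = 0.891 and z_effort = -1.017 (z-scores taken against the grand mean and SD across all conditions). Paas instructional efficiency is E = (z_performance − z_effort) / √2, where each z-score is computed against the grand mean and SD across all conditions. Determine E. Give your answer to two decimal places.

1.35

z_P − z_E = 0.891 − (-1.017) = 1.9080.
E = 1.9080 / √2 = 1.9080 / 1.41421 = 1.3492 ≈ 1.35.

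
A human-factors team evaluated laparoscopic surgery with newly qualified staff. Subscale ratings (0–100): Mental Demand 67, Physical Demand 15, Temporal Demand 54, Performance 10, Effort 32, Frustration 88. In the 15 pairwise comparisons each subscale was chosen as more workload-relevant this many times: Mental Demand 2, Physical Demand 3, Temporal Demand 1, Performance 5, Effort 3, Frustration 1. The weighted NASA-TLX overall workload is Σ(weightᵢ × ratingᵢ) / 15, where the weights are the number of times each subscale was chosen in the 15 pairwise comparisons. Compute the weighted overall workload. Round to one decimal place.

31.1

The tallies are the weights (they sum to 15).
Weighted sum = 2·67 + 3·15 + 1·54 + 5·10 + 3·32 + 1·88
            = 134 + 45 + 54 + 50 + 96 + 88 = 467.
Overall workload = 467 / 15 = 31.1333 ≈ 31.1.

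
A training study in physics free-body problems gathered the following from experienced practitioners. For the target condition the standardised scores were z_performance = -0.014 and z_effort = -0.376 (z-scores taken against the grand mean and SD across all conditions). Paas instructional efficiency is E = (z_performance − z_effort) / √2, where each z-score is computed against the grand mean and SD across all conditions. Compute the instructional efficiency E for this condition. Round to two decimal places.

z_P − z_E = -0.014 − (-0.376) = 0.3620.
E = 0.3620 / √2 = 0.3620 / 1.41421 = 0.2560 ≈ 0.26.

0.26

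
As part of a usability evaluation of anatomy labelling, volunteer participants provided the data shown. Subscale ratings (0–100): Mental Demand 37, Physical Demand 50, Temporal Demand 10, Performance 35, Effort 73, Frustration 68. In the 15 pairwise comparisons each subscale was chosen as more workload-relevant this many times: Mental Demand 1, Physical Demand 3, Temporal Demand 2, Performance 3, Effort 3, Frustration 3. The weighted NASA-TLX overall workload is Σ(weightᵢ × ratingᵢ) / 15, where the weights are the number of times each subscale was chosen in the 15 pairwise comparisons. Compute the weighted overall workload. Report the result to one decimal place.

The tallies are the weights (they sum to 15).
Weighted sum = 1·37 + 3·50 + 2·10 + 3·35 + 3·73 + 3·68
            = 37 + 150 + 20 + 105 + 219 + 204 = 735.
Overall workload = 735 / 15 = 49.0000 ≈ 49.0.

49.0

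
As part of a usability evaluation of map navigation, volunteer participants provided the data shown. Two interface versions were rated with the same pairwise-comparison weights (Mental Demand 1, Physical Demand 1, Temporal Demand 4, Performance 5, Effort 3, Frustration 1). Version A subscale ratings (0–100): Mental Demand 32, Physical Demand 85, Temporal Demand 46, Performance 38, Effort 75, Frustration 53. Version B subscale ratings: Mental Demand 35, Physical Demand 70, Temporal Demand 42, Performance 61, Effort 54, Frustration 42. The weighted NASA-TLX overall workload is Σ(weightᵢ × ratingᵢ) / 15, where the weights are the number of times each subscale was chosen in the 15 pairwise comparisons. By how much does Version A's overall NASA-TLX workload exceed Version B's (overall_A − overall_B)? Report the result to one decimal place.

Version A weighted sum = 1·32 + 1·85 + 4·46 + 5·38 + 3·75 + 1·53 = 32 + 85 + 184 + 190 + 225 + 53 = 769; overall_A = 769/15 = 51.2667.
Version B weighted sum = 1·35 + 1·70 + 4·42 + 5·61 + 3·54 + 1·42 = 35 + 70 + 168 + 305 + 162 + 42 = 782; overall_B = 782/15 = 52.1333.
Difference = 51.2667 − 52.1333 = -0.8666 ≈ -0.9.

-0.9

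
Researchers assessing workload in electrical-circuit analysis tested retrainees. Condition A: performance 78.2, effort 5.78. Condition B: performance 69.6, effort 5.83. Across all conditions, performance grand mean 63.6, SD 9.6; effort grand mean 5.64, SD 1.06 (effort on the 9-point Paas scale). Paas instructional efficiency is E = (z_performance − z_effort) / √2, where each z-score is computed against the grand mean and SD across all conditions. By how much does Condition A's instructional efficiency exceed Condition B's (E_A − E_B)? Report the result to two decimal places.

Condition A: z_P = (78.2 − 63.6)/9.6 = 1.5208; z_E = (5.78 − 5.64)/1.06 = 0.1321; E_A = (1.5208 − 0.1321)/√2 = 0.9820.
Condition B: z_P = (69.6 − 63.6)/9.6 = 0.6250; z_E = (5.83 − 5.64)/1.06 = 0.1792; E_B = (0.6250 − 0.1792)/√2 = 0.3152.
E_A − E_B = 0.9820 − 0.3152 = 0.6668 ≈ 0.67.

0.67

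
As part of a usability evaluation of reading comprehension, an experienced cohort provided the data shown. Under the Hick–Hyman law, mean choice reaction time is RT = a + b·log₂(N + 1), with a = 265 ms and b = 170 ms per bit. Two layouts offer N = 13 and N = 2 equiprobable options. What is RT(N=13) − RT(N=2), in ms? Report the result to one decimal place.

377.8

RT(13) = 265 + 170·log₂(14) = 265 + 170·3.8074 = 912.2580 ms.
RT(2) = 265 + 170·log₂(3) = 265 + 170·1.5850 = 534.4500 ms.
Difference = 912.2580 − 534.4500 = 377.8080 ≈ 377.8 ms.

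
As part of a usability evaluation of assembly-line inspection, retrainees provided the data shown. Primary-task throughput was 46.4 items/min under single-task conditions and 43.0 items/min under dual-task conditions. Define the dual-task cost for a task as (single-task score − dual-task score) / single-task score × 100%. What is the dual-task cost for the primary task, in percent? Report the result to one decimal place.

Cost = (46.4 − 43.0) / 46.4 × 100%
     = 3.4000 / 46.4 × 100% = 7.3276%.
≈ 7.3%.

7.3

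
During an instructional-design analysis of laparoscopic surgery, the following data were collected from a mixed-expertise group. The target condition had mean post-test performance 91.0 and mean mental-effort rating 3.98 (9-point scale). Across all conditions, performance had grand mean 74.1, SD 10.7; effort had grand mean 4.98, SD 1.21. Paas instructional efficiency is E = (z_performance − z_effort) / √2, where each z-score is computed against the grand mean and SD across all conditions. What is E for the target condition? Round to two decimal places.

z_performance = (91.0 − 74.1) / 10.7 = 16.9000 / 10.7 = 1.5794.
z_effort = (3.98 − 4.98) / 1.21 = -1.0000 / 1.21 = -0.8264.
z_P − z_E = 1.5794 − (-0.8264) = 2.4058.
E = 2.4058 / √2 = 2.4058 / 1.41421 = 1.7012 ≈ 1.70.

1.70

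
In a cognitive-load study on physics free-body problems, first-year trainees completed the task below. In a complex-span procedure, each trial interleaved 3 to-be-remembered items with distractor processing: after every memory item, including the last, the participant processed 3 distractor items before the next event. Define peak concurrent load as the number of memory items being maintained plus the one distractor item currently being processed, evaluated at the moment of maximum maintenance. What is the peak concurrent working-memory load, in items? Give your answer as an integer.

Maintenance is greatest during the distractor(s) after memory item 3: all 3 memory items are being held.
One distractor item is concurrently being processed.
Peak concurrent load = 3 + 1 = 4 items.

4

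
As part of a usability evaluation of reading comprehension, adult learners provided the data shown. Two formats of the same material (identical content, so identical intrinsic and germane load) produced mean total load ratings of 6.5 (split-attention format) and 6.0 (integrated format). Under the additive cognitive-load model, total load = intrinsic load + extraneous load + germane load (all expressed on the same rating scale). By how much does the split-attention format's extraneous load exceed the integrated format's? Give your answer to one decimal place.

0.5

Intrinsic and germane load are equal across formats, so the difference in total load equals the difference in extraneous load.
Extraneous-load difference = 6.5 − 6.0 = 0.5.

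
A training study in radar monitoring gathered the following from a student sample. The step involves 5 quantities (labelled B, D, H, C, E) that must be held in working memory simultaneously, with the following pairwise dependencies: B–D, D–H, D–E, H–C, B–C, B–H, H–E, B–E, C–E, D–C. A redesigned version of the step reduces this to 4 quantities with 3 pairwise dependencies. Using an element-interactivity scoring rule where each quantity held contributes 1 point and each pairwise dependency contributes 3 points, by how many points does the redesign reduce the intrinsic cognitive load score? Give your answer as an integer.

Original: 5 × 1 + 10 × 3 = 5 + 30 = 35.
Redesigned: 4 × 1 + 3 × 3 = 4 + 9 = 13.
Reduction = 35 − 13 = 22.

22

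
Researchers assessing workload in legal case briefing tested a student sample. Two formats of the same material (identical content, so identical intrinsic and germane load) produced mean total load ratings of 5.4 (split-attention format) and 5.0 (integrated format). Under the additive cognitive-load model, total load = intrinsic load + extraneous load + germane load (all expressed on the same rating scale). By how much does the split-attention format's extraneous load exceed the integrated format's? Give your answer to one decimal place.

0.4

Intrinsic and germane load are equal across formats, so the difference in total load equals the difference in extraneous load.
Extraneous-load difference = 5.4 − 5.0 = 0.4.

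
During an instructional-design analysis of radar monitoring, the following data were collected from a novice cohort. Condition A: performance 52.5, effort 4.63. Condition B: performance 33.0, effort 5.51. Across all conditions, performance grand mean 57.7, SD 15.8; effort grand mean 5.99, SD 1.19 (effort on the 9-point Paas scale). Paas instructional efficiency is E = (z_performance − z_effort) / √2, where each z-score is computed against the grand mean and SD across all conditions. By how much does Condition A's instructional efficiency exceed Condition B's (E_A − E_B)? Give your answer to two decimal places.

Condition A: z_P = (52.5 − 57.7)/15.8 = -0.3291; z_E = (4.63 − 5.99)/1.19 = -1.1429; E_A = (-0.3291 − (-1.1429))/√2 = 0.5754.
Condition B: z_P = (33.0 − 57.7)/15.8 = -1.5633; z_E = (5.51 − 5.99)/1.19 = -0.4034; E_B = (-1.5633 − (-0.4034))/√2 = -0.8202.
E_A − E_B = 0.5754 − (-0.8202) = 1.3956 ≈ 1.40.

1.40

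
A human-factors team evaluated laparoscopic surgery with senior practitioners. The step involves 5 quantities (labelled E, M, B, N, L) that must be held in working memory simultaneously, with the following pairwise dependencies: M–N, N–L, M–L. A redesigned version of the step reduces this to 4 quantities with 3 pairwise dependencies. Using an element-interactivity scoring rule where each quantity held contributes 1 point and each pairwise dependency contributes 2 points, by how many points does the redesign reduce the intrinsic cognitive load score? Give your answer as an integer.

1

Original: 5 × 1 + 3 × 2 = 5 + 6 = 11.
Redesigned: 4 × 1 + 3 × 2 = 4 + 6 = 10.
Reduction = 11 − 10 = 1.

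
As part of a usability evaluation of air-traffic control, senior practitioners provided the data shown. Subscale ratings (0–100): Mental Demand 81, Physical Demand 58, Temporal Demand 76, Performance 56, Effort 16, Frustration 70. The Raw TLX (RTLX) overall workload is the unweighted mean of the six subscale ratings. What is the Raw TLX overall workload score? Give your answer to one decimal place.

59.5

Sum of ratings = 81 + 58 + 76 + 56 + 16 + 70 = 357.
RTLX = 357 / 6 = 59.5000 ≈ 59.5.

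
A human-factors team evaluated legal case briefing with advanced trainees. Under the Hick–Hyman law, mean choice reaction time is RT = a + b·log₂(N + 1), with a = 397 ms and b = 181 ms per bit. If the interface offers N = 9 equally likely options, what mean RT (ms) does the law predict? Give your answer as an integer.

998

log₂(9 + 1) = log₂(10) = 3.3219.
RT = 397 + 181 × 3.3219 = 397 + 601.2639 = 998.2639 ms.
≈ 998 ms.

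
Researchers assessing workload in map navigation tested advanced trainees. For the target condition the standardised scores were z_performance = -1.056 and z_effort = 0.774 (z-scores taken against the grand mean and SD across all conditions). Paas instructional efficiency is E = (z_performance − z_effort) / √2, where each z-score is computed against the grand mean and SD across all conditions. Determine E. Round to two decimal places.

-1.29

z_P − z_E = -1.056 − 0.774 = -1.8300.
E = -1.8300 / √2 = -1.8300 / 1.41421 = -1.2940 ≈ -1.29.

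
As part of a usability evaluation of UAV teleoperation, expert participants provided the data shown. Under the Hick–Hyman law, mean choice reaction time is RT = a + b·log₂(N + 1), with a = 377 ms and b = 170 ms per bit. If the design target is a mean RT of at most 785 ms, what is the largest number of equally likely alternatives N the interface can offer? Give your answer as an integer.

4

Set 377 + 170·log₂(N + 1) ≤ 785.
log₂(N + 1) ≤ (785 − 377) / 170 = 2.4000.
N + 1 ≤ 2^2.4000 = 5.2780.
N ≤ 4.2780, so the largest integer N is 4.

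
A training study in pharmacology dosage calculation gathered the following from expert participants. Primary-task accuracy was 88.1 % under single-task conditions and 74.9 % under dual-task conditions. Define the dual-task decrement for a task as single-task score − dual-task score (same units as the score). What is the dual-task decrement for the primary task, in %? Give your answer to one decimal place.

13.2

Decrement = 88.1 − 74.9 = 13.2000 % ≈ 13.2 %.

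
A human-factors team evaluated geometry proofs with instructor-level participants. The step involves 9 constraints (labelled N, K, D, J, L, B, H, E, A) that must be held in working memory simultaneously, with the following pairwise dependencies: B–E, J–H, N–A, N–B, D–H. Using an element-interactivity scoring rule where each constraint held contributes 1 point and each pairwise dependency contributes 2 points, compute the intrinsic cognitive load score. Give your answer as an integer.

19

Count of constraints held simultaneously: 9.
Count of pairwise dependencies listed: 5.
Element contribution: 9 × 1 = 9.
Interaction contribution: 5 × 2 = 10.
Intrinsic load = 9 + 10 = 19.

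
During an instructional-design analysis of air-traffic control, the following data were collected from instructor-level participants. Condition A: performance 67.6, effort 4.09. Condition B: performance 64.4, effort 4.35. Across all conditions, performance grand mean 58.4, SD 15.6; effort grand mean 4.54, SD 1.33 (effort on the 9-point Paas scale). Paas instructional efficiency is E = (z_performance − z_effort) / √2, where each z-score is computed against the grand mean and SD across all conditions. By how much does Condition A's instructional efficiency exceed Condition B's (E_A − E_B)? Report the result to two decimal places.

0.28

Condition A: z_P = (67.6 − 58.4)/15.6 = 0.5897; z_E = (4.09 − 4.54)/1.33 = -0.3383; E_A = (0.5897 − (-0.3383))/√2 = 0.6562.
Condition B: z_P = (64.4 − 58.4)/15.6 = 0.3846; z_E = (4.35 − 4.54)/1.33 = -0.1429; E_B = (0.3846 − (-0.1429))/√2 = 0.3730.
E_A − E_B = 0.6562 − 0.3730 = 0.2832 ≈ 0.28.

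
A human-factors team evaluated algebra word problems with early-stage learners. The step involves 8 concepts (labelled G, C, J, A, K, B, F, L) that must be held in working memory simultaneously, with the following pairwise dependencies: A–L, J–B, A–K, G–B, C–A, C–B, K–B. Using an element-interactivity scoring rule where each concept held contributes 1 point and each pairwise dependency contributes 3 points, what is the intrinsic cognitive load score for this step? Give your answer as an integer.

29

Count of concepts held simultaneously: 8.
Count of pairwise dependencies listed: 7.
Element contribution: 8 × 1 = 8.
Interaction contribution: 7 × 3 = 21.
Intrinsic load = 8 + 21 = 29.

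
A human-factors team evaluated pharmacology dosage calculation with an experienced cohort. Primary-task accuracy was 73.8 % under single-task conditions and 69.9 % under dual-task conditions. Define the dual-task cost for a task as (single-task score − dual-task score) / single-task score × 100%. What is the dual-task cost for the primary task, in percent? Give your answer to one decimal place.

Cost = (73.8 − 69.9) / 73.8 × 100%
     = 3.9000 / 73.8 × 100% = 5.2846%.
≈ 5.3%.

5.3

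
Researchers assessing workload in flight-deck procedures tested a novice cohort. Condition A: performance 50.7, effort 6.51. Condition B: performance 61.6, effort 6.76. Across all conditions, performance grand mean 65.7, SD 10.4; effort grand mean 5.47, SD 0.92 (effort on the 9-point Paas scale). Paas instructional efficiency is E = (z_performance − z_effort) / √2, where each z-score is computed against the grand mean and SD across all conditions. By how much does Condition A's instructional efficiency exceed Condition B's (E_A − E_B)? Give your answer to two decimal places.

Condition A: z_P = (50.7 − 65.7)/10.4 = -1.4423; z_E = (6.51 − 5.47)/0.92 = 1.1304; E_A = (-1.4423 − 1.1304)/√2 = -1.8192.
Condition B: z_P = (61.6 − 65.7)/10.4 = -0.3942; z_E = (6.76 − 5.47)/0.92 = 1.4022; E_B = (-0.3942 − 1.4022)/√2 = -1.2702.
E_A − E_B = -1.8192 − (-1.2702) = -0.5490 ≈ -0.55.

-0.55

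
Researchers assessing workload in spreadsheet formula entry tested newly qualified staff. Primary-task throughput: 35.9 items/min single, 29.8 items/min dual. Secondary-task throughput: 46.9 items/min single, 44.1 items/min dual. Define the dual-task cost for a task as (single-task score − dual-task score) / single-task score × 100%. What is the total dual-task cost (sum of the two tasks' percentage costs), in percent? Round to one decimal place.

23.0

Primary cost = (35.9 − 29.8) / 35.9 × 100% = 16.9916%.
Secondary cost = (46.9 − 44.1) / 46.9 × 100% = 5.9701%.
Total = 16.9916% + 5.9701% = 22.9617% ≈ 23.0%.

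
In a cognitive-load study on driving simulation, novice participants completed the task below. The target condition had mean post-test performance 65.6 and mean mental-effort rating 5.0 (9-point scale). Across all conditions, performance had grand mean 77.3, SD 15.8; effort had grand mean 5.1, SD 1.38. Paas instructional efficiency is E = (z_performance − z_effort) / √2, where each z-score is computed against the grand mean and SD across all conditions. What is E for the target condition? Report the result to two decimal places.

-0.47

z_performance = (65.6 − 77.3) / 15.8 = -11.7000 / 15.8 = -0.7405.
z_effort = (5.0 − 5.1) / 1.38 = -0.1000 / 1.38 = -0.0725.
z_P − z_E = -0.7405 − (-0.0725) = -0.6680.
E = -0.6680 / √2 = -0.6680 / 1.41421 = -0.4723 ≈ -0.47.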